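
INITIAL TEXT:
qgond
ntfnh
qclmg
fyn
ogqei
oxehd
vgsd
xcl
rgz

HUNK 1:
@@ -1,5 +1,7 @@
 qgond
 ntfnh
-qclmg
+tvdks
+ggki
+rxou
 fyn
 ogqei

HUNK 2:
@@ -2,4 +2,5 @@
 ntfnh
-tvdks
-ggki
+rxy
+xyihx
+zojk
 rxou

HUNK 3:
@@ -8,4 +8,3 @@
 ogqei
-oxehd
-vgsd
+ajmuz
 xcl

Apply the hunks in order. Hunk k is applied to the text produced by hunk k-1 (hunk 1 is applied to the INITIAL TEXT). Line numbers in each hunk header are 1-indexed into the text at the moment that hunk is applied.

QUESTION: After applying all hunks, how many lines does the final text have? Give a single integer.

Hunk 1: at line 1 remove [qclmg] add [tvdks,ggki,rxou] -> 11 lines: qgond ntfnh tvdks ggki rxou fyn ogqei oxehd vgsd xcl rgz
Hunk 2: at line 2 remove [tvdks,ggki] add [rxy,xyihx,zojk] -> 12 lines: qgond ntfnh rxy xyihx zojk rxou fyn ogqei oxehd vgsd xcl rgz
Hunk 3: at line 8 remove [oxehd,vgsd] add [ajmuz] -> 11 lines: qgond ntfnh rxy xyihx zojk rxou fyn ogqei ajmuz xcl rgz
Final line count: 11

Answer: 11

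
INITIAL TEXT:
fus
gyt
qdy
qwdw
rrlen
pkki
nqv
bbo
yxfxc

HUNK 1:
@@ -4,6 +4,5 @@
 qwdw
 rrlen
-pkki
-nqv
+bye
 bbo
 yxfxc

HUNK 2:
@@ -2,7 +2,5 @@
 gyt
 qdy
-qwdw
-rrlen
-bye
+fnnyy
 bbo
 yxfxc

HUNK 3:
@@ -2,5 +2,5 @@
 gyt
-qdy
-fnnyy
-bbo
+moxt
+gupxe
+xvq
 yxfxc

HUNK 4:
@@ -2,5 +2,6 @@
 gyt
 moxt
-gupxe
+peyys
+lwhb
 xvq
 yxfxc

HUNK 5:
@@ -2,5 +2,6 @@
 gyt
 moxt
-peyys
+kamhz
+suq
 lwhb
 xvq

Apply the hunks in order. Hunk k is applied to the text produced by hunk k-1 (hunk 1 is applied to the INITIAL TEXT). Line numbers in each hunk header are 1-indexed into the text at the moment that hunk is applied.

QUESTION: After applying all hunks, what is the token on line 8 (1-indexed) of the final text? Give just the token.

Hunk 1: at line 4 remove [pkki,nqv] add [bye] -> 8 lines: fus gyt qdy qwdw rrlen bye bbo yxfxc
Hunk 2: at line 2 remove [qwdw,rrlen,bye] add [fnnyy] -> 6 lines: fus gyt qdy fnnyy bbo yxfxc
Hunk 3: at line 2 remove [qdy,fnnyy,bbo] add [moxt,gupxe,xvq] -> 6 lines: fus gyt moxt gupxe xvq yxfxc
Hunk 4: at line 2 remove [gupxe] add [peyys,lwhb] -> 7 lines: fus gyt moxt peyys lwhb xvq yxfxc
Hunk 5: at line 2 remove [peyys] add [kamhz,suq] -> 8 lines: fus gyt moxt kamhz suq lwhb xvq yxfxc
Final line 8: yxfxc

Answer: yxfxc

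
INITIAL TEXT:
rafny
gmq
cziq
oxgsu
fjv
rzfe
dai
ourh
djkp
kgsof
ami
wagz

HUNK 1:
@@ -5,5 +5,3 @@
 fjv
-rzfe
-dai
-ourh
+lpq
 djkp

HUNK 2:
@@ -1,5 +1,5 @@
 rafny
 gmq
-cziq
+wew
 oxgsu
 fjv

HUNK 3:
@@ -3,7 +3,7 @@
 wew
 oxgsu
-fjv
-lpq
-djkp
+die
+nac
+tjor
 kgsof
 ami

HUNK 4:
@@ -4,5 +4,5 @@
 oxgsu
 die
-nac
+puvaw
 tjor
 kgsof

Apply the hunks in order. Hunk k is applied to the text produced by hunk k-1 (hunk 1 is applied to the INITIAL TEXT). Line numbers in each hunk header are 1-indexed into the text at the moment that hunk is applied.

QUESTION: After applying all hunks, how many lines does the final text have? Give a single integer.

Hunk 1: at line 5 remove [rzfe,dai,ourh] add [lpq] -> 10 lines: rafny gmq cziq oxgsu fjv lpq djkp kgsof ami wagz
Hunk 2: at line 1 remove [cziq] add [wew] -> 10 lines: rafny gmq wew oxgsu fjv lpq djkp kgsof ami wagz
Hunk 3: at line 3 remove [fjv,lpq,djkp] add [die,nac,tjor] -> 10 lines: rafny gmq wew oxgsu die nac tjor kgsof ami wagz
Hunk 4: at line 4 remove [nac] add [puvaw] -> 10 lines: rafny gmq wew oxgsu die puvaw tjor kgsof ami wagz
Final line count: 10

Answer: 10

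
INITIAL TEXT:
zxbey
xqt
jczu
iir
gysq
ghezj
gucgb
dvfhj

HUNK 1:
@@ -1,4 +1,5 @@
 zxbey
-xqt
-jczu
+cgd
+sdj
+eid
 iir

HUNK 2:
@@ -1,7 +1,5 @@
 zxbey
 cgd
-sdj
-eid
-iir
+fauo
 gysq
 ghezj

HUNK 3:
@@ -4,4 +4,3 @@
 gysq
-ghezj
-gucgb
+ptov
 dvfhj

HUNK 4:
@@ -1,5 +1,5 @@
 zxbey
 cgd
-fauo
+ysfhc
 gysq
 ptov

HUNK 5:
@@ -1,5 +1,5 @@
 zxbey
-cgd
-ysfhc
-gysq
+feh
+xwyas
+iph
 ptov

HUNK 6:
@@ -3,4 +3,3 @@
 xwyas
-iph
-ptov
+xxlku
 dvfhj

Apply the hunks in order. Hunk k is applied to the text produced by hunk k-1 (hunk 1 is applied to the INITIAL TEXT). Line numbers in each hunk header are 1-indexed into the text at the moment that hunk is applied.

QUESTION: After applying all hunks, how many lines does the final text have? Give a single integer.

Hunk 1: at line 1 remove [xqt,jczu] add [cgd,sdj,eid] -> 9 lines: zxbey cgd sdj eid iir gysq ghezj gucgb dvfhj
Hunk 2: at line 1 remove [sdj,eid,iir] add [fauo] -> 7 lines: zxbey cgd fauo gysq ghezj gucgb dvfhj
Hunk 3: at line 4 remove [ghezj,gucgb] add [ptov] -> 6 lines: zxbey cgd fauo gysq ptov dvfhj
Hunk 4: at line 1 remove [fauo] add [ysfhc] -> 6 lines: zxbey cgd ysfhc gysq ptov dvfhj
Hunk 5: at line 1 remove [cgd,ysfhc,gysq] add [feh,xwyas,iph] -> 6 lines: zxbey feh xwyas iph ptov dvfhj
Hunk 6: at line 3 remove [iph,ptov] add [xxlku] -> 5 lines: zxbey feh xwyas xxlku dvfhj
Final line count: 5

Answer: 5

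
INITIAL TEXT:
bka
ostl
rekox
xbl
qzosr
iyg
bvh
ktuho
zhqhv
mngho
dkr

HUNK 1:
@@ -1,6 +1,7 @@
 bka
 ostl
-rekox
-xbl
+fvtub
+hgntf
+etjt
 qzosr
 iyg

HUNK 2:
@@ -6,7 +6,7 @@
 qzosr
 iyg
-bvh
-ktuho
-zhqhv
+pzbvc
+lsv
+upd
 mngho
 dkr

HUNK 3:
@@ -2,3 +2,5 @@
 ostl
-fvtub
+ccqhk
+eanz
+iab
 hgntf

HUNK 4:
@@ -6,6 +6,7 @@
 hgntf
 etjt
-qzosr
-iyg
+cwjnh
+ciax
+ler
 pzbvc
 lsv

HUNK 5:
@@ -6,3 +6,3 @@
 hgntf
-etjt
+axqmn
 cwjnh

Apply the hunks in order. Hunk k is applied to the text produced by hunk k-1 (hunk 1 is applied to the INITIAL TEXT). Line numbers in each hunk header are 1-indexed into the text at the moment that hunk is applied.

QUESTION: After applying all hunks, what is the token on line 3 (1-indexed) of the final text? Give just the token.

Answer: ccqhk

Derivation:
Hunk 1: at line 1 remove [rekox,xbl] add [fvtub,hgntf,etjt] -> 12 lines: bka ostl fvtub hgntf etjt qzosr iyg bvh ktuho zhqhv mngho dkr
Hunk 2: at line 6 remove [bvh,ktuho,zhqhv] add [pzbvc,lsv,upd] -> 12 lines: bka ostl fvtub hgntf etjt qzosr iyg pzbvc lsv upd mngho dkr
Hunk 3: at line 2 remove [fvtub] add [ccqhk,eanz,iab] -> 14 lines: bka ostl ccqhk eanz iab hgntf etjt qzosr iyg pzbvc lsv upd mngho dkr
Hunk 4: at line 6 remove [qzosr,iyg] add [cwjnh,ciax,ler] -> 15 lines: bka ostl ccqhk eanz iab hgntf etjt cwjnh ciax ler pzbvc lsv upd mngho dkr
Hunk 5: at line 6 remove [etjt] add [axqmn] -> 15 lines: bka ostl ccqhk eanz iab hgntf axqmn cwjnh ciax ler pzbvc lsv upd mngho dkr
Final line 3: ccqhk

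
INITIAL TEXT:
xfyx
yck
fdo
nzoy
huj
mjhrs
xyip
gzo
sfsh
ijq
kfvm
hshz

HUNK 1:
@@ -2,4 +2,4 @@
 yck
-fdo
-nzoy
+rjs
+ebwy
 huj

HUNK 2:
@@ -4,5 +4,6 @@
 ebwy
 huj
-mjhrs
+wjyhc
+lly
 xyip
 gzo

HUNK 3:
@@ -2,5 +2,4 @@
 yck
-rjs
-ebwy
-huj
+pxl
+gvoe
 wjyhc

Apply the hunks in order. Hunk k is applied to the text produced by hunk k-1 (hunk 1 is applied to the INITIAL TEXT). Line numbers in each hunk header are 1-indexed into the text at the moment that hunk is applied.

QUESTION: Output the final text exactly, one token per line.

Hunk 1: at line 2 remove [fdo,nzoy] add [rjs,ebwy] -> 12 lines: xfyx yck rjs ebwy huj mjhrs xyip gzo sfsh ijq kfvm hshz
Hunk 2: at line 4 remove [mjhrs] add [wjyhc,lly] -> 13 lines: xfyx yck rjs ebwy huj wjyhc lly xyip gzo sfsh ijq kfvm hshz
Hunk 3: at line 2 remove [rjs,ebwy,huj] add [pxl,gvoe] -> 12 lines: xfyx yck pxl gvoe wjyhc lly xyip gzo sfsh ijq kfvm hshz

Answer: xfyx
yck
pxl
gvoe
wjyhc
lly
xyip
gzo
sfsh
ijq
kfvm
hshz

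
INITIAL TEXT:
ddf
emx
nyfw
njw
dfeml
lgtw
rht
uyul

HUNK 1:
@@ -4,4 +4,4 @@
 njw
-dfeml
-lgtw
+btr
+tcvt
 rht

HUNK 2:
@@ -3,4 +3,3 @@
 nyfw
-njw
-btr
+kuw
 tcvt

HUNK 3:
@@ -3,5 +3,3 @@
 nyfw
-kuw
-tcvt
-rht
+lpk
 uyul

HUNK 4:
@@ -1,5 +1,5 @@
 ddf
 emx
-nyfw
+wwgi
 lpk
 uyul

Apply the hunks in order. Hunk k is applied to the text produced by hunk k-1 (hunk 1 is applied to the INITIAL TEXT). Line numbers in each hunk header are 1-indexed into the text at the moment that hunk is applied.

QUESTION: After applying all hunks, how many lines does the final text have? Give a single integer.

Hunk 1: at line 4 remove [dfeml,lgtw] add [btr,tcvt] -> 8 lines: ddf emx nyfw njw btr tcvt rht uyul
Hunk 2: at line 3 remove [njw,btr] add [kuw] -> 7 lines: ddf emx nyfw kuw tcvt rht uyul
Hunk 3: at line 3 remove [kuw,tcvt,rht] add [lpk] -> 5 lines: ddf emx nyfw lpk uyul
Hunk 4: at line 1 remove [nyfw] add [wwgi] -> 5 lines: ddf emx wwgi lpk uyul
Final line count: 5

Answer: 5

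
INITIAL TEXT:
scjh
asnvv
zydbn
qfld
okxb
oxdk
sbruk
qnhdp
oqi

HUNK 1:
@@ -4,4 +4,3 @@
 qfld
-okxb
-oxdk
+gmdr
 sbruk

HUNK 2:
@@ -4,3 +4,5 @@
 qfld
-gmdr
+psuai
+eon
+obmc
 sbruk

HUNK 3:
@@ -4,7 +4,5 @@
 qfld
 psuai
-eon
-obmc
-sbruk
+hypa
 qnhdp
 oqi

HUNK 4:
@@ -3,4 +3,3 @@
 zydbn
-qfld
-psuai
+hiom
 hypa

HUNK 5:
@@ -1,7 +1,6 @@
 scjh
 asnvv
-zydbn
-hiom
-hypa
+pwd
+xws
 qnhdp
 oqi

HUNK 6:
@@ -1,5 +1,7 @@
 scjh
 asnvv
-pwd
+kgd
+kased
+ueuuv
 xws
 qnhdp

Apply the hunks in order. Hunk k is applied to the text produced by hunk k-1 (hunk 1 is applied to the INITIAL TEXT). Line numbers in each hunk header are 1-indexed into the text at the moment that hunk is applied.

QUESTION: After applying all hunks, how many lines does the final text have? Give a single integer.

Answer: 8

Derivation:
Hunk 1: at line 4 remove [okxb,oxdk] add [gmdr] -> 8 lines: scjh asnvv zydbn qfld gmdr sbruk qnhdp oqi
Hunk 2: at line 4 remove [gmdr] add [psuai,eon,obmc] -> 10 lines: scjh asnvv zydbn qfld psuai eon obmc sbruk qnhdp oqi
Hunk 3: at line 4 remove [eon,obmc,sbruk] add [hypa] -> 8 lines: scjh asnvv zydbn qfld psuai hypa qnhdp oqi
Hunk 4: at line 3 remove [qfld,psuai] add [hiom] -> 7 lines: scjh asnvv zydbn hiom hypa qnhdp oqi
Hunk 5: at line 1 remove [zydbn,hiom,hypa] add [pwd,xws] -> 6 lines: scjh asnvv pwd xws qnhdp oqi
Hunk 6: at line 1 remove [pwd] add [kgd,kased,ueuuv] -> 8 lines: scjh asnvv kgd kased ueuuv xws qnhdp oqi
Final line count: 8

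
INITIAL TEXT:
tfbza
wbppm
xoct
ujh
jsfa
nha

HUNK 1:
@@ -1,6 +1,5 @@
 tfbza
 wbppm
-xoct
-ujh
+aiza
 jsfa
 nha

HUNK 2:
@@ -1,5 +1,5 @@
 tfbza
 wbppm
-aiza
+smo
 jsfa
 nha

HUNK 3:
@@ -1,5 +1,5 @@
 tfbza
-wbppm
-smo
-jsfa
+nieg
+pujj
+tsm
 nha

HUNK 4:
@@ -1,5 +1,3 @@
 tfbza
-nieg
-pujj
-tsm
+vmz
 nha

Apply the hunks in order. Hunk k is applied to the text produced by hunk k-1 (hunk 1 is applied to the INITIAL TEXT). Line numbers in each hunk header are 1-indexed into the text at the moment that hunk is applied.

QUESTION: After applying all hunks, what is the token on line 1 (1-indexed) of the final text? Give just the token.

Answer: tfbza

Derivation:
Hunk 1: at line 1 remove [xoct,ujh] add [aiza] -> 5 lines: tfbza wbppm aiza jsfa nha
Hunk 2: at line 1 remove [aiza] add [smo] -> 5 lines: tfbza wbppm smo jsfa nha
Hunk 3: at line 1 remove [wbppm,smo,jsfa] add [nieg,pujj,tsm] -> 5 lines: tfbza nieg pujj tsm nha
Hunk 4: at line 1 remove [nieg,pujj,tsm] add [vmz] -> 3 lines: tfbza vmz nha
Final line 1: tfbza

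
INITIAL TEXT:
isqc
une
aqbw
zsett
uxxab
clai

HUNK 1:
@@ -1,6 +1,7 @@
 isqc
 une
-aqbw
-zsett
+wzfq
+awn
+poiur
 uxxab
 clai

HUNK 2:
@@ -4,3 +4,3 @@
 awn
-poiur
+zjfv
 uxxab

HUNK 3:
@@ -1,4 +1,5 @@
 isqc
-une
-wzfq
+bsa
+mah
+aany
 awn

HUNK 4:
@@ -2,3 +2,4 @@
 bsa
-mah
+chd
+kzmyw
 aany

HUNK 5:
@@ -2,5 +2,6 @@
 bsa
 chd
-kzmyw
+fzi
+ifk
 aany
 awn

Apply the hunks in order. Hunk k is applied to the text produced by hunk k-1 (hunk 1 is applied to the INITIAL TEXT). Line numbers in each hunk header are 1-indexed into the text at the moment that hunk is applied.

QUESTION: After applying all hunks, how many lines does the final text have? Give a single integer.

Answer: 10

Derivation:
Hunk 1: at line 1 remove [aqbw,zsett] add [wzfq,awn,poiur] -> 7 lines: isqc une wzfq awn poiur uxxab clai
Hunk 2: at line 4 remove [poiur] add [zjfv] -> 7 lines: isqc une wzfq awn zjfv uxxab clai
Hunk 3: at line 1 remove [une,wzfq] add [bsa,mah,aany] -> 8 lines: isqc bsa mah aany awn zjfv uxxab clai
Hunk 4: at line 2 remove [mah] add [chd,kzmyw] -> 9 lines: isqc bsa chd kzmyw aany awn zjfv uxxab clai
Hunk 5: at line 2 remove [kzmyw] add [fzi,ifk] -> 10 lines: isqc bsa chd fzi ifk aany awn zjfv uxxab clai
Final line count: 10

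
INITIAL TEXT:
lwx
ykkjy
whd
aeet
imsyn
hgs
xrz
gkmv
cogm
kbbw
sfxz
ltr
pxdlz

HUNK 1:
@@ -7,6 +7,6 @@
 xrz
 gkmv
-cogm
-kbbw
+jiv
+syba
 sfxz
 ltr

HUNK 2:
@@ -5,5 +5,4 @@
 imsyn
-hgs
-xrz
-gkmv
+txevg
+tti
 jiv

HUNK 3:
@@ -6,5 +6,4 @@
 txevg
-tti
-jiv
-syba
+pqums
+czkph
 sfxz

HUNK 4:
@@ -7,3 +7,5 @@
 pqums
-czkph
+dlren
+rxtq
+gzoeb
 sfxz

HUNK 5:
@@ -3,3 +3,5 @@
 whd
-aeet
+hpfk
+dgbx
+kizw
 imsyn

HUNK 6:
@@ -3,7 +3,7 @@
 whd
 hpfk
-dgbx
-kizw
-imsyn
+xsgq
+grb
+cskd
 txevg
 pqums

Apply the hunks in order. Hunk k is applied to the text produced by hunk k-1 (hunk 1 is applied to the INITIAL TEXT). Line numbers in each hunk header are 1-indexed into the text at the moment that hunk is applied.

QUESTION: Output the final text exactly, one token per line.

Hunk 1: at line 7 remove [cogm,kbbw] add [jiv,syba] -> 13 lines: lwx ykkjy whd aeet imsyn hgs xrz gkmv jiv syba sfxz ltr pxdlz
Hunk 2: at line 5 remove [hgs,xrz,gkmv] add [txevg,tti] -> 12 lines: lwx ykkjy whd aeet imsyn txevg tti jiv syba sfxz ltr pxdlz
Hunk 3: at line 6 remove [tti,jiv,syba] add [pqums,czkph] -> 11 lines: lwx ykkjy whd aeet imsyn txevg pqums czkph sfxz ltr pxdlz
Hunk 4: at line 7 remove [czkph] add [dlren,rxtq,gzoeb] -> 13 lines: lwx ykkjy whd aeet imsyn txevg pqums dlren rxtq gzoeb sfxz ltr pxdlz
Hunk 5: at line 3 remove [aeet] add [hpfk,dgbx,kizw] -> 15 lines: lwx ykkjy whd hpfk dgbx kizw imsyn txevg pqums dlren rxtq gzoeb sfxz ltr pxdlz
Hunk 6: at line 3 remove [dgbx,kizw,imsyn] add [xsgq,grb,cskd] -> 15 lines: lwx ykkjy whd hpfk xsgq grb cskd txevg pqums dlren rxtq gzoeb sfxz ltr pxdlz

Answer: lwx
ykkjy
whd
hpfk
xsgq
grb
cskd
txevg
pqums
dlren
rxtq
gzoeb
sfxz
ltr
pxdlz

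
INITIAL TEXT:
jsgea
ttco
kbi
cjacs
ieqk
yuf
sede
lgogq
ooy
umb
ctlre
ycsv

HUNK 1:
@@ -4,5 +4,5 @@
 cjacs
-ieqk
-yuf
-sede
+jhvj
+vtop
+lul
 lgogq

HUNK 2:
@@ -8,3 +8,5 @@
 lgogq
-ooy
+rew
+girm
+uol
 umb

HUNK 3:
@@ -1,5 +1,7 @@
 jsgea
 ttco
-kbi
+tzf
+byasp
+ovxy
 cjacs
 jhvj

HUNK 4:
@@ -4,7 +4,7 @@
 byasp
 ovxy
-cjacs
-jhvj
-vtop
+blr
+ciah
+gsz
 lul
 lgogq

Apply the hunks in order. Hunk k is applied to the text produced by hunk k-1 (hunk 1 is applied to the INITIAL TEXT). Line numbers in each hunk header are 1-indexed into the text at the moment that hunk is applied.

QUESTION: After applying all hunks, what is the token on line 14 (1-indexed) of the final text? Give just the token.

Answer: umb

Derivation:
Hunk 1: at line 4 remove [ieqk,yuf,sede] add [jhvj,vtop,lul] -> 12 lines: jsgea ttco kbi cjacs jhvj vtop lul lgogq ooy umb ctlre ycsv
Hunk 2: at line 8 remove [ooy] add [rew,girm,uol] -> 14 lines: jsgea ttco kbi cjacs jhvj vtop lul lgogq rew girm uol umb ctlre ycsv
Hunk 3: at line 1 remove [kbi] add [tzf,byasp,ovxy] -> 16 lines: jsgea ttco tzf byasp ovxy cjacs jhvj vtop lul lgogq rew girm uol umb ctlre ycsv
Hunk 4: at line 4 remove [cjacs,jhvj,vtop] add [blr,ciah,gsz] -> 16 lines: jsgea ttco tzf byasp ovxy blr ciah gsz lul lgogq rew girm uol umb ctlre ycsv
Final line 14: umb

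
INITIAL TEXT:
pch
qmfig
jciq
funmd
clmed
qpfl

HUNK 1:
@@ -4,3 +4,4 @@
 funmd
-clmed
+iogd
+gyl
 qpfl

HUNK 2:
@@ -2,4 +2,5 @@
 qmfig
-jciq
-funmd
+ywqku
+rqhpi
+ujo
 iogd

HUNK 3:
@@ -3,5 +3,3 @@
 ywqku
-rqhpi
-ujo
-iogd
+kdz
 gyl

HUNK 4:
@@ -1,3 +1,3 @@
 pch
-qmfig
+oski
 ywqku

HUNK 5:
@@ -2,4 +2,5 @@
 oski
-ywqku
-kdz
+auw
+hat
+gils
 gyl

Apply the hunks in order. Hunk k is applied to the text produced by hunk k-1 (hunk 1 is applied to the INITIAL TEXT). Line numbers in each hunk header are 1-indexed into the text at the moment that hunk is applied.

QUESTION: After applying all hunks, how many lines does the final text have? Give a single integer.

Answer: 7

Derivation:
Hunk 1: at line 4 remove [clmed] add [iogd,gyl] -> 7 lines: pch qmfig jciq funmd iogd gyl qpfl
Hunk 2: at line 2 remove [jciq,funmd] add [ywqku,rqhpi,ujo] -> 8 lines: pch qmfig ywqku rqhpi ujo iogd gyl qpfl
Hunk 3: at line 3 remove [rqhpi,ujo,iogd] add [kdz] -> 6 lines: pch qmfig ywqku kdz gyl qpfl
Hunk 4: at line 1 remove [qmfig] add [oski] -> 6 lines: pch oski ywqku kdz gyl qpfl
Hunk 5: at line 2 remove [ywqku,kdz] add [auw,hat,gils] -> 7 lines: pch oski auw hat gils gyl qpfl
Final line count: 7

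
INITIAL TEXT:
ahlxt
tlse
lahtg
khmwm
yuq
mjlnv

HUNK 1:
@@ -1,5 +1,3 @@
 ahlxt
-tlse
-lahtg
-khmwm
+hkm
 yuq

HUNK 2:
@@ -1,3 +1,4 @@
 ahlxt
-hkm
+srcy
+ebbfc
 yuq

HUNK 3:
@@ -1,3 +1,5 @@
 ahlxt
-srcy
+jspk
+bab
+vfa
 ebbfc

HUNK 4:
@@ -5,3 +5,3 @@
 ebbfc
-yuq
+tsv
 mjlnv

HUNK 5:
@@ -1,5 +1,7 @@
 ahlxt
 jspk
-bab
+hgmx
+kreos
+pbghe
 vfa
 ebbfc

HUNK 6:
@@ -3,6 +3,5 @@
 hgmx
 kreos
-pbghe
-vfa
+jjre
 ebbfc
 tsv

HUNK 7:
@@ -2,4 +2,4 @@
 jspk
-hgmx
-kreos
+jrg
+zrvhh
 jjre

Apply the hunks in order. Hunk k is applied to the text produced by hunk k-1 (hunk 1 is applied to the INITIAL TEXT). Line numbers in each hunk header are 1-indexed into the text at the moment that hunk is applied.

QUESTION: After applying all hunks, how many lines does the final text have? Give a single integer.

Hunk 1: at line 1 remove [tlse,lahtg,khmwm] add [hkm] -> 4 lines: ahlxt hkm yuq mjlnv
Hunk 2: at line 1 remove [hkm] add [srcy,ebbfc] -> 5 lines: ahlxt srcy ebbfc yuq mjlnv
Hunk 3: at line 1 remove [srcy] add [jspk,bab,vfa] -> 7 lines: ahlxt jspk bab vfa ebbfc yuq mjlnv
Hunk 4: at line 5 remove [yuq] add [tsv] -> 7 lines: ahlxt jspk bab vfa ebbfc tsv mjlnv
Hunk 5: at line 1 remove [bab] add [hgmx,kreos,pbghe] -> 9 lines: ahlxt jspk hgmx kreos pbghe vfa ebbfc tsv mjlnv
Hunk 6: at line 3 remove [pbghe,vfa] add [jjre] -> 8 lines: ahlxt jspk hgmx kreos jjre ebbfc tsv mjlnv
Hunk 7: at line 2 remove [hgmx,kreos] add [jrg,zrvhh] -> 8 lines: ahlxt jspk jrg zrvhh jjre ebbfc tsv mjlnv
Final line count: 8

Answer: 8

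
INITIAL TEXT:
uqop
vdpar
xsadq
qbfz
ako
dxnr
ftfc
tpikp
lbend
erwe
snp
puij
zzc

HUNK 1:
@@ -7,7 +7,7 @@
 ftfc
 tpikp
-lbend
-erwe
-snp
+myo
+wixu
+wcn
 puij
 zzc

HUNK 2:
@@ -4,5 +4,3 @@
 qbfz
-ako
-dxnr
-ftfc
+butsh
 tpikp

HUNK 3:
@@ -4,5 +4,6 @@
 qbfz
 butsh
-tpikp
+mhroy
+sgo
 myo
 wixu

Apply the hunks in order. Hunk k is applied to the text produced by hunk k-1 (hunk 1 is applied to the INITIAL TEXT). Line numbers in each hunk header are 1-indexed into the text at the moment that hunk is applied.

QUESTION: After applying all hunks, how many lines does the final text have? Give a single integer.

Hunk 1: at line 7 remove [lbend,erwe,snp] add [myo,wixu,wcn] -> 13 lines: uqop vdpar xsadq qbfz ako dxnr ftfc tpikp myo wixu wcn puij zzc
Hunk 2: at line 4 remove [ako,dxnr,ftfc] add [butsh] -> 11 lines: uqop vdpar xsadq qbfz butsh tpikp myo wixu wcn puij zzc
Hunk 3: at line 4 remove [tpikp] add [mhroy,sgo] -> 12 lines: uqop vdpar xsadq qbfz butsh mhroy sgo myo wixu wcn puij zzc
Final line count: 12

Answer: 12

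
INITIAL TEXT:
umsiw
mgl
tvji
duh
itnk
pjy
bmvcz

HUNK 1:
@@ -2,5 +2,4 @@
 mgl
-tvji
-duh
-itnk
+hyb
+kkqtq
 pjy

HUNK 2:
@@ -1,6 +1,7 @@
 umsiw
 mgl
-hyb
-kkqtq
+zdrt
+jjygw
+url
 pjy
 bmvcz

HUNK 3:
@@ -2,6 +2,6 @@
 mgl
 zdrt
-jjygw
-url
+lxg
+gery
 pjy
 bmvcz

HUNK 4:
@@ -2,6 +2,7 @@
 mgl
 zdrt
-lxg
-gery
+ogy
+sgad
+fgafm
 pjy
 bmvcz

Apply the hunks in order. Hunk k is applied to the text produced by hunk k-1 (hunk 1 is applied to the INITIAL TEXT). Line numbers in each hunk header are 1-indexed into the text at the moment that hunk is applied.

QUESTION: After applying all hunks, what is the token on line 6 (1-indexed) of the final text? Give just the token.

Hunk 1: at line 2 remove [tvji,duh,itnk] add [hyb,kkqtq] -> 6 lines: umsiw mgl hyb kkqtq pjy bmvcz
Hunk 2: at line 1 remove [hyb,kkqtq] add [zdrt,jjygw,url] -> 7 lines: umsiw mgl zdrt jjygw url pjy bmvcz
Hunk 3: at line 2 remove [jjygw,url] add [lxg,gery] -> 7 lines: umsiw mgl zdrt lxg gery pjy bmvcz
Hunk 4: at line 2 remove [lxg,gery] add [ogy,sgad,fgafm] -> 8 lines: umsiw mgl zdrt ogy sgad fgafm pjy bmvcz
Final line 6: fgafm

Answer: fgafm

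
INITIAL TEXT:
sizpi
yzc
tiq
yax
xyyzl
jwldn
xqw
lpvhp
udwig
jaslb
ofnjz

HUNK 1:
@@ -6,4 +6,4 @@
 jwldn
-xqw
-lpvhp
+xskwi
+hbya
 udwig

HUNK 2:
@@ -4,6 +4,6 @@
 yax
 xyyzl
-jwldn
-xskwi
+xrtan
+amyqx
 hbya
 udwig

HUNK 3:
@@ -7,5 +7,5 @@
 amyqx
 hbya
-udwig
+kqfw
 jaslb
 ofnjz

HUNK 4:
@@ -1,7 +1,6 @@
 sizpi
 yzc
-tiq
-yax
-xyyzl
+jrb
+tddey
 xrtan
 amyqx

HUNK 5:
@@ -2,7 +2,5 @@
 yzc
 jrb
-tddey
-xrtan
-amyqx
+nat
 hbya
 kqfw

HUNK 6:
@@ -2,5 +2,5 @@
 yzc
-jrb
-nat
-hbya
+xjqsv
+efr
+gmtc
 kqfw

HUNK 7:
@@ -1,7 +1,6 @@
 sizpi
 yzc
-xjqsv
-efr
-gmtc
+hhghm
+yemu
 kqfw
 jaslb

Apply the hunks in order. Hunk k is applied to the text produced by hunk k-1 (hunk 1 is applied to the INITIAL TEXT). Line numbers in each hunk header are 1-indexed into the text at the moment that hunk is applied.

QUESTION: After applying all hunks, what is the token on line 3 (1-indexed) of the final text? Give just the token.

Answer: hhghm

Derivation:
Hunk 1: at line 6 remove [xqw,lpvhp] add [xskwi,hbya] -> 11 lines: sizpi yzc tiq yax xyyzl jwldn xskwi hbya udwig jaslb ofnjz
Hunk 2: at line 4 remove [jwldn,xskwi] add [xrtan,amyqx] -> 11 lines: sizpi yzc tiq yax xyyzl xrtan amyqx hbya udwig jaslb ofnjz
Hunk 3: at line 7 remove [udwig] add [kqfw] -> 11 lines: sizpi yzc tiq yax xyyzl xrtan amyqx hbya kqfw jaslb ofnjz
Hunk 4: at line 1 remove [tiq,yax,xyyzl] add [jrb,tddey] -> 10 lines: sizpi yzc jrb tddey xrtan amyqx hbya kqfw jaslb ofnjz
Hunk 5: at line 2 remove [tddey,xrtan,amyqx] add [nat] -> 8 lines: sizpi yzc jrb nat hbya kqfw jaslb ofnjz
Hunk 6: at line 2 remove [jrb,nat,hbya] add [xjqsv,efr,gmtc] -> 8 lines: sizpi yzc xjqsv efr gmtc kqfw jaslb ofnjz
Hunk 7: at line 1 remove [xjqsv,efr,gmtc] add [hhghm,yemu] -> 7 lines: sizpi yzc hhghm yemu kqfw jaslb ofnjz
Final line 3: hhghm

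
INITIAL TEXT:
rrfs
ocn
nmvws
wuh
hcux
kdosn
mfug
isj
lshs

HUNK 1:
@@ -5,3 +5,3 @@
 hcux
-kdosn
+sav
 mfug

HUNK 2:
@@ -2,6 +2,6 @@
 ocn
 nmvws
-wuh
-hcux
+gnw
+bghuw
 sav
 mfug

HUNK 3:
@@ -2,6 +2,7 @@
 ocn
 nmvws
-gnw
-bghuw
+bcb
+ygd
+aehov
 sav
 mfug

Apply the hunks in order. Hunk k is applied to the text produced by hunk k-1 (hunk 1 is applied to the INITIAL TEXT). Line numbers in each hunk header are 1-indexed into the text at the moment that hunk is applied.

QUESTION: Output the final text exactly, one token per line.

Hunk 1: at line 5 remove [kdosn] add [sav] -> 9 lines: rrfs ocn nmvws wuh hcux sav mfug isj lshs
Hunk 2: at line 2 remove [wuh,hcux] add [gnw,bghuw] -> 9 lines: rrfs ocn nmvws gnw bghuw sav mfug isj lshs
Hunk 3: at line 2 remove [gnw,bghuw] add [bcb,ygd,aehov] -> 10 lines: rrfs ocn nmvws bcb ygd aehov sav mfug isj lshs

Answer: rrfs
ocn
nmvws
bcb
ygd
aehov
sav
mfug
isj
lshs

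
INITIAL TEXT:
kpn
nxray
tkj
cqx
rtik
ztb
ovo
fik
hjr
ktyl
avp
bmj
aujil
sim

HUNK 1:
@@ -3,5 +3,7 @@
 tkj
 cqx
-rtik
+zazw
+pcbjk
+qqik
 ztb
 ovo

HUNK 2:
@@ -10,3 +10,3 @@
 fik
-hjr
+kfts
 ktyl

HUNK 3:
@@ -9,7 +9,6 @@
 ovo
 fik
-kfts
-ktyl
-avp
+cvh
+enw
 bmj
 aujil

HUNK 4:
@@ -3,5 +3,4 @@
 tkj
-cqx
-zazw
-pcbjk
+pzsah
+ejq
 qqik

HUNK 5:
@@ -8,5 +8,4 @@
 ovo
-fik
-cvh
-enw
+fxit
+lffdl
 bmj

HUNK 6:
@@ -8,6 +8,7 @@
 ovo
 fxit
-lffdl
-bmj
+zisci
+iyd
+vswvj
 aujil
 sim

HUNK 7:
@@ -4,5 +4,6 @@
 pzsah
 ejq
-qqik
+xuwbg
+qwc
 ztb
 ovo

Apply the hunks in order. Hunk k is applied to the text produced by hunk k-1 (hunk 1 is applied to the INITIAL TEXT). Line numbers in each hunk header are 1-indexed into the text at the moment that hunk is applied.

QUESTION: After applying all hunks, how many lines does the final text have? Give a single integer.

Answer: 15

Derivation:
Hunk 1: at line 3 remove [rtik] add [zazw,pcbjk,qqik] -> 16 lines: kpn nxray tkj cqx zazw pcbjk qqik ztb ovo fik hjr ktyl avp bmj aujil sim
Hunk 2: at line 10 remove [hjr] add [kfts] -> 16 lines: kpn nxray tkj cqx zazw pcbjk qqik ztb ovo fik kfts ktyl avp bmj aujil sim
Hunk 3: at line 9 remove [kfts,ktyl,avp] add [cvh,enw] -> 15 lines: kpn nxray tkj cqx zazw pcbjk qqik ztb ovo fik cvh enw bmj aujil sim
Hunk 4: at line 3 remove [cqx,zazw,pcbjk] add [pzsah,ejq] -> 14 lines: kpn nxray tkj pzsah ejq qqik ztb ovo fik cvh enw bmj aujil sim
Hunk 5: at line 8 remove [fik,cvh,enw] add [fxit,lffdl] -> 13 lines: kpn nxray tkj pzsah ejq qqik ztb ovo fxit lffdl bmj aujil sim
Hunk 6: at line 8 remove [lffdl,bmj] add [zisci,iyd,vswvj] -> 14 lines: kpn nxray tkj pzsah ejq qqik ztb ovo fxit zisci iyd vswvj aujil sim
Hunk 7: at line 4 remove [qqik] add [xuwbg,qwc] -> 15 lines: kpn nxray tkj pzsah ejq xuwbg qwc ztb ovo fxit zisci iyd vswvj aujil sim
Final line count: 15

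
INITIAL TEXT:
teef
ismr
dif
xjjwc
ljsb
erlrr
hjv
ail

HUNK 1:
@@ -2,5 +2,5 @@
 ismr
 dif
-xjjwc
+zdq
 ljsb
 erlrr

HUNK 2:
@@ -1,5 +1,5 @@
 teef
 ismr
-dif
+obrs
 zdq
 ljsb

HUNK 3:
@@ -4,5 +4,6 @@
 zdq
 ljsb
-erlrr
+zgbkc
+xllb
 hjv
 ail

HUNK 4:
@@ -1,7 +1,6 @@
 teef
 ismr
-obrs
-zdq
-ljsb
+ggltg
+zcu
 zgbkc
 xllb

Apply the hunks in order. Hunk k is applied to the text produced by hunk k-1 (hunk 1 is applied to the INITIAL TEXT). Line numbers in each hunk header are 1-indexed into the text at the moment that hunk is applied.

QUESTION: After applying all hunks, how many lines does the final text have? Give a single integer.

Answer: 8

Derivation:
Hunk 1: at line 2 remove [xjjwc] add [zdq] -> 8 lines: teef ismr dif zdq ljsb erlrr hjv ail
Hunk 2: at line 1 remove [dif] add [obrs] -> 8 lines: teef ismr obrs zdq ljsb erlrr hjv ail
Hunk 3: at line 4 remove [erlrr] add [zgbkc,xllb] -> 9 lines: teef ismr obrs zdq ljsb zgbkc xllb hjv ail
Hunk 4: at line 1 remove [obrs,zdq,ljsb] add [ggltg,zcu] -> 8 lines: teef ismr ggltg zcu zgbkc xllb hjv ail
Final line count: 8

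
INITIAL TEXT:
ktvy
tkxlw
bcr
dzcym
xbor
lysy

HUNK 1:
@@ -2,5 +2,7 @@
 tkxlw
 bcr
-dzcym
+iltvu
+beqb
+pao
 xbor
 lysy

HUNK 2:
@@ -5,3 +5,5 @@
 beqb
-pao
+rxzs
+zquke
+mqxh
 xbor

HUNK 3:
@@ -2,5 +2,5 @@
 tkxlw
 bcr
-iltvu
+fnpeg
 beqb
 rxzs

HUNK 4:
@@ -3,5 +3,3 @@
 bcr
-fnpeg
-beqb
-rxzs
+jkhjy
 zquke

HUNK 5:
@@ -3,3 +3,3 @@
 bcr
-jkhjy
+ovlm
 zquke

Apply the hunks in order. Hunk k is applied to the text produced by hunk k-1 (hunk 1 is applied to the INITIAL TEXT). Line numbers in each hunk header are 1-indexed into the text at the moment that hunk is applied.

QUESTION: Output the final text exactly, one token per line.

Answer: ktvy
tkxlw
bcr
ovlm
zquke
mqxh
xbor
lysy

Derivation:
Hunk 1: at line 2 remove [dzcym] add [iltvu,beqb,pao] -> 8 lines: ktvy tkxlw bcr iltvu beqb pao xbor lysy
Hunk 2: at line 5 remove [pao] add [rxzs,zquke,mqxh] -> 10 lines: ktvy tkxlw bcr iltvu beqb rxzs zquke mqxh xbor lysy
Hunk 3: at line 2 remove [iltvu] add [fnpeg] -> 10 lines: ktvy tkxlw bcr fnpeg beqb rxzs zquke mqxh xbor lysy
Hunk 4: at line 3 remove [fnpeg,beqb,rxzs] add [jkhjy] -> 8 lines: ktvy tkxlw bcr jkhjy zquke mqxh xbor lysy
Hunk 5: at line 3 remove [jkhjy] add [ovlm] -> 8 lines: ktvy tkxlw bcr ovlm zquke mqxh xbor lysy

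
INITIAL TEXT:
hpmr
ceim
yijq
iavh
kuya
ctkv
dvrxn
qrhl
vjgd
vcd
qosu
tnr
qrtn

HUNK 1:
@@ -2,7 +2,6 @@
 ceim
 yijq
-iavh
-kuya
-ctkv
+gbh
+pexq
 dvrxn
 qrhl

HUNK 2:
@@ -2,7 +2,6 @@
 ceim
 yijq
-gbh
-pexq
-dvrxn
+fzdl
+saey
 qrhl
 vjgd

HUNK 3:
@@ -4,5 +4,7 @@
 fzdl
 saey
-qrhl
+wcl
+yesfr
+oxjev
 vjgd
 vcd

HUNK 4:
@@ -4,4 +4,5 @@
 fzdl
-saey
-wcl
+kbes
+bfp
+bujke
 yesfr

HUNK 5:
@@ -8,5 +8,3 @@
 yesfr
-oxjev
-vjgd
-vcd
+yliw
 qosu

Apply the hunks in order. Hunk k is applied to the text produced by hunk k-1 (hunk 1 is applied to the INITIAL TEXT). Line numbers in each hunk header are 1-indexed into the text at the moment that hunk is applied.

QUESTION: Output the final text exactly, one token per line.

Answer: hpmr
ceim
yijq
fzdl
kbes
bfp
bujke
yesfr
yliw
qosu
tnr
qrtn

Derivation:
Hunk 1: at line 2 remove [iavh,kuya,ctkv] add [gbh,pexq] -> 12 lines: hpmr ceim yijq gbh pexq dvrxn qrhl vjgd vcd qosu tnr qrtn
Hunk 2: at line 2 remove [gbh,pexq,dvrxn] add [fzdl,saey] -> 11 lines: hpmr ceim yijq fzdl saey qrhl vjgd vcd qosu tnr qrtn
Hunk 3: at line 4 remove [qrhl] add [wcl,yesfr,oxjev] -> 13 lines: hpmr ceim yijq fzdl saey wcl yesfr oxjev vjgd vcd qosu tnr qrtn
Hunk 4: at line 4 remove [saey,wcl] add [kbes,bfp,bujke] -> 14 lines: hpmr ceim yijq fzdl kbes bfp bujke yesfr oxjev vjgd vcd qosu tnr qrtn
Hunk 5: at line 8 remove [oxjev,vjgd,vcd] add [yliw] -> 12 lines: hpmr ceim yijq fzdl kbes bfp bujke yesfr yliw qosu tnr qrtn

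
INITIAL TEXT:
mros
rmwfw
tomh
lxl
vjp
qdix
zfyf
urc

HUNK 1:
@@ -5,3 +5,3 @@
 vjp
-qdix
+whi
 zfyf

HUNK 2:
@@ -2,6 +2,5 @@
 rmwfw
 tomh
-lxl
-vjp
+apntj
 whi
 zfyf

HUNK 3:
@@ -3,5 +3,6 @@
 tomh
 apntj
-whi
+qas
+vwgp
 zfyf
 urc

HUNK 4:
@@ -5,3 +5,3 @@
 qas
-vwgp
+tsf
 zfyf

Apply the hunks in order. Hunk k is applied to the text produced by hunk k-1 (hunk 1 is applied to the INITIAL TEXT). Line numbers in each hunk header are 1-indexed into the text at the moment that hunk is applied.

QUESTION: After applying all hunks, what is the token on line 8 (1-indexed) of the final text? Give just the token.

Answer: urc

Derivation:
Hunk 1: at line 5 remove [qdix] add [whi] -> 8 lines: mros rmwfw tomh lxl vjp whi zfyf urc
Hunk 2: at line 2 remove [lxl,vjp] add [apntj] -> 7 lines: mros rmwfw tomh apntj whi zfyf urc
Hunk 3: at line 3 remove [whi] add [qas,vwgp] -> 8 lines: mros rmwfw tomh apntj qas vwgp zfyf urc
Hunk 4: at line 5 remove [vwgp] add [tsf] -> 8 lines: mros rmwfw tomh apntj qas tsf zfyf urc
Final line 8: urc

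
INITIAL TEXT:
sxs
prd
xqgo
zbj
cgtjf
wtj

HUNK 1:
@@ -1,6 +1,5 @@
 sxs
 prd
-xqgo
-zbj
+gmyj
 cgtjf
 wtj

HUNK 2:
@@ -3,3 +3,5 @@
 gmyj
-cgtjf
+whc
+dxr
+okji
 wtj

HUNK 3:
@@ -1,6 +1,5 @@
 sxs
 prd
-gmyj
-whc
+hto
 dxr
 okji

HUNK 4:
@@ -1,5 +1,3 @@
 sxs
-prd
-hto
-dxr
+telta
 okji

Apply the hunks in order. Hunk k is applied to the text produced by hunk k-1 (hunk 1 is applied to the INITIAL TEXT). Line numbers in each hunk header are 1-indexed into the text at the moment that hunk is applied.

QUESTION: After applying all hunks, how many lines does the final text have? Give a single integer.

Answer: 4

Derivation:
Hunk 1: at line 1 remove [xqgo,zbj] add [gmyj] -> 5 lines: sxs prd gmyj cgtjf wtj
Hunk 2: at line 3 remove [cgtjf] add [whc,dxr,okji] -> 7 lines: sxs prd gmyj whc dxr okji wtj
Hunk 3: at line 1 remove [gmyj,whc] add [hto] -> 6 lines: sxs prd hto dxr okji wtj
Hunk 4: at line 1 remove [prd,hto,dxr] add [telta] -> 4 lines: sxs telta okji wtj
Final line count: 4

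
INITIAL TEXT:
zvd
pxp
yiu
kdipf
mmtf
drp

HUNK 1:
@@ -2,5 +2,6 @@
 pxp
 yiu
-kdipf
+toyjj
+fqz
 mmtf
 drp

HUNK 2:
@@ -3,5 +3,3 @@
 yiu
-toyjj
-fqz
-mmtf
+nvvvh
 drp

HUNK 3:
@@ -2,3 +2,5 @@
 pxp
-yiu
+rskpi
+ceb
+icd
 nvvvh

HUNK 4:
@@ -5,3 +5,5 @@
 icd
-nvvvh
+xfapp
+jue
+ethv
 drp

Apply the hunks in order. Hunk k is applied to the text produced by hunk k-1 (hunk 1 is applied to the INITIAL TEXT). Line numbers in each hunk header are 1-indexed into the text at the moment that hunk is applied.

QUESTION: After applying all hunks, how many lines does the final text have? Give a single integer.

Hunk 1: at line 2 remove [kdipf] add [toyjj,fqz] -> 7 lines: zvd pxp yiu toyjj fqz mmtf drp
Hunk 2: at line 3 remove [toyjj,fqz,mmtf] add [nvvvh] -> 5 lines: zvd pxp yiu nvvvh drp
Hunk 3: at line 2 remove [yiu] add [rskpi,ceb,icd] -> 7 lines: zvd pxp rskpi ceb icd nvvvh drp
Hunk 4: at line 5 remove [nvvvh] add [xfapp,jue,ethv] -> 9 lines: zvd pxp rskpi ceb icd xfapp jue ethv drp
Final line count: 9

Answer: 9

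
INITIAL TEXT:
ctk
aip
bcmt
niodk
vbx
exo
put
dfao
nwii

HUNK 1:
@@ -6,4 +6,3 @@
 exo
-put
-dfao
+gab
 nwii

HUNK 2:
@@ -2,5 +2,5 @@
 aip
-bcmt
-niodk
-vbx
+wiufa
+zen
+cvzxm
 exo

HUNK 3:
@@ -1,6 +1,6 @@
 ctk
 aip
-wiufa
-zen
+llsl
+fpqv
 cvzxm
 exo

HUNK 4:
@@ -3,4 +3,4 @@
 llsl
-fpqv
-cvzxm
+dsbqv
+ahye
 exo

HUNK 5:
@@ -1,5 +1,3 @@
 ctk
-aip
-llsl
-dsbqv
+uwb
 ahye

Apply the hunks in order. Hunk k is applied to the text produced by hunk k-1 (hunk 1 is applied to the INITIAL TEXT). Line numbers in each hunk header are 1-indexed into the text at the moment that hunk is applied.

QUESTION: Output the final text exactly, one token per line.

Hunk 1: at line 6 remove [put,dfao] add [gab] -> 8 lines: ctk aip bcmt niodk vbx exo gab nwii
Hunk 2: at line 2 remove [bcmt,niodk,vbx] add [wiufa,zen,cvzxm] -> 8 lines: ctk aip wiufa zen cvzxm exo gab nwii
Hunk 3: at line 1 remove [wiufa,zen] add [llsl,fpqv] -> 8 lines: ctk aip llsl fpqv cvzxm exo gab nwii
Hunk 4: at line 3 remove [fpqv,cvzxm] add [dsbqv,ahye] -> 8 lines: ctk aip llsl dsbqv ahye exo gab nwii
Hunk 5: at line 1 remove [aip,llsl,dsbqv] add [uwb] -> 6 lines: ctk uwb ahye exo gab nwii

Answer: ctk
uwb
ahye
exo
gab
nwii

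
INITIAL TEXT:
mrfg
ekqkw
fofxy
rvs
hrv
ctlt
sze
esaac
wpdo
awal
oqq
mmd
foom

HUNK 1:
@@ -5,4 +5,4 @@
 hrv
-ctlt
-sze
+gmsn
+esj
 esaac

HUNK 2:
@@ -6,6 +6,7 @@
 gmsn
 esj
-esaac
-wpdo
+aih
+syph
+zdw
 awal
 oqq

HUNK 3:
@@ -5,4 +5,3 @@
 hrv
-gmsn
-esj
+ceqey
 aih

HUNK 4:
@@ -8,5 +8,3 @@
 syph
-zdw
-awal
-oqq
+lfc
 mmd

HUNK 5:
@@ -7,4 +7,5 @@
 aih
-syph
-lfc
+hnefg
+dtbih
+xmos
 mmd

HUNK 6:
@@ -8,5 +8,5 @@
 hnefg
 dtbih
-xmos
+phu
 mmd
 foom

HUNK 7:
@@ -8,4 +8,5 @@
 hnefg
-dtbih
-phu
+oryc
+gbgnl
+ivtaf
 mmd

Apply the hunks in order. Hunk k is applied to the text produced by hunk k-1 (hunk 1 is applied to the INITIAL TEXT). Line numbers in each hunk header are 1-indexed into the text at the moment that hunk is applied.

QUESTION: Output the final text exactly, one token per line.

Hunk 1: at line 5 remove [ctlt,sze] add [gmsn,esj] -> 13 lines: mrfg ekqkw fofxy rvs hrv gmsn esj esaac wpdo awal oqq mmd foom
Hunk 2: at line 6 remove [esaac,wpdo] add [aih,syph,zdw] -> 14 lines: mrfg ekqkw fofxy rvs hrv gmsn esj aih syph zdw awal oqq mmd foom
Hunk 3: at line 5 remove [gmsn,esj] add [ceqey] -> 13 lines: mrfg ekqkw fofxy rvs hrv ceqey aih syph zdw awal oqq mmd foom
Hunk 4: at line 8 remove [zdw,awal,oqq] add [lfc] -> 11 lines: mrfg ekqkw fofxy rvs hrv ceqey aih syph lfc mmd foom
Hunk 5: at line 7 remove [syph,lfc] add [hnefg,dtbih,xmos] -> 12 lines: mrfg ekqkw fofxy rvs hrv ceqey aih hnefg dtbih xmos mmd foom
Hunk 6: at line 8 remove [xmos] add [phu] -> 12 lines: mrfg ekqkw fofxy rvs hrv ceqey aih hnefg dtbih phu mmd foom
Hunk 7: at line 8 remove [dtbih,phu] add [oryc,gbgnl,ivtaf] -> 13 lines: mrfg ekqkw fofxy rvs hrv ceqey aih hnefg oryc gbgnl ivtaf mmd foom

Answer: mrfg
ekqkw
fofxy
rvs
hrv
ceqey
aih
hnefg
oryc
gbgnl
ivtaf
mmd
foom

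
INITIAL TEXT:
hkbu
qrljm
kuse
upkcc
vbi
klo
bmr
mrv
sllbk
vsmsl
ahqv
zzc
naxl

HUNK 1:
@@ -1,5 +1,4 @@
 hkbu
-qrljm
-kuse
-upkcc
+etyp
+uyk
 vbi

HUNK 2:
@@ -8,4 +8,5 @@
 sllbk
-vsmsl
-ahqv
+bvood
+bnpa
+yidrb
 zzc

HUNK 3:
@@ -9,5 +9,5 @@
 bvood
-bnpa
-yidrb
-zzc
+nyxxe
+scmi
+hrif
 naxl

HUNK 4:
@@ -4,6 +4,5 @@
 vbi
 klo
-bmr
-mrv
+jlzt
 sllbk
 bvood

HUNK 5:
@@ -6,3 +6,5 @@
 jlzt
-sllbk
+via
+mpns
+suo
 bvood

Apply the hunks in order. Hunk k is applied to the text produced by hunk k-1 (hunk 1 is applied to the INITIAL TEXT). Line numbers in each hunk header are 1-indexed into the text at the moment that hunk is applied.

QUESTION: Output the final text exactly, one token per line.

Hunk 1: at line 1 remove [qrljm,kuse,upkcc] add [etyp,uyk] -> 12 lines: hkbu etyp uyk vbi klo bmr mrv sllbk vsmsl ahqv zzc naxl
Hunk 2: at line 8 remove [vsmsl,ahqv] add [bvood,bnpa,yidrb] -> 13 lines: hkbu etyp uyk vbi klo bmr mrv sllbk bvood bnpa yidrb zzc naxl
Hunk 3: at line 9 remove [bnpa,yidrb,zzc] add [nyxxe,scmi,hrif] -> 13 lines: hkbu etyp uyk vbi klo bmr mrv sllbk bvood nyxxe scmi hrif naxl
Hunk 4: at line 4 remove [bmr,mrv] add [jlzt] -> 12 lines: hkbu etyp uyk vbi klo jlzt sllbk bvood nyxxe scmi hrif naxl
Hunk 5: at line 6 remove [sllbk] add [via,mpns,suo] -> 14 lines: hkbu etyp uyk vbi klo jlzt via mpns suo bvood nyxxe scmi hrif naxl

Answer: hkbu
etyp
uyk
vbi
klo
jlzt
via
mpns
suo
bvood
nyxxe
scmi
hrif
naxl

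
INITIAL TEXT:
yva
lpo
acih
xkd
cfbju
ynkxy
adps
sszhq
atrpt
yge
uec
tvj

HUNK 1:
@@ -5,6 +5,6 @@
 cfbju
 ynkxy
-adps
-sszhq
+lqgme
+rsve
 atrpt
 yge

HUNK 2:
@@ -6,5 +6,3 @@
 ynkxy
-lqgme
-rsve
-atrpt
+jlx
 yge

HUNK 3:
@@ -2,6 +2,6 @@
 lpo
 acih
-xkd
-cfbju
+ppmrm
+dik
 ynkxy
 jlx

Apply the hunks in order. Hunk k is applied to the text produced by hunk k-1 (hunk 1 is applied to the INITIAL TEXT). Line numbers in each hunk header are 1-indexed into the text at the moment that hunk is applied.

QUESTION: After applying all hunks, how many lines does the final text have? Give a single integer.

Hunk 1: at line 5 remove [adps,sszhq] add [lqgme,rsve] -> 12 lines: yva lpo acih xkd cfbju ynkxy lqgme rsve atrpt yge uec tvj
Hunk 2: at line 6 remove [lqgme,rsve,atrpt] add [jlx] -> 10 lines: yva lpo acih xkd cfbju ynkxy jlx yge uec tvj
Hunk 3: at line 2 remove [xkd,cfbju] add [ppmrm,dik] -> 10 lines: yva lpo acih ppmrm dik ynkxy jlx yge uec tvj
Final line count: 10

Answer: 10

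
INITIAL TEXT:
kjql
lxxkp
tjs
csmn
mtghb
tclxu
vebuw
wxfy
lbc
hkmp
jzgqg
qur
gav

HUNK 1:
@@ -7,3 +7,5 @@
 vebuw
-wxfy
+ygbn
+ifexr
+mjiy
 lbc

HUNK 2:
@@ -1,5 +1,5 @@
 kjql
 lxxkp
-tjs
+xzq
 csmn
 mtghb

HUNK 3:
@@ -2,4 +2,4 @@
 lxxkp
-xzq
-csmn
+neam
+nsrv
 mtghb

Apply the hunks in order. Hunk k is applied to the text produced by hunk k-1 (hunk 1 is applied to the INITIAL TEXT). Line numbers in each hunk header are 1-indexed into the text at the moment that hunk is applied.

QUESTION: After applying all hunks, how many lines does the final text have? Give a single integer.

Hunk 1: at line 7 remove [wxfy] add [ygbn,ifexr,mjiy] -> 15 lines: kjql lxxkp tjs csmn mtghb tclxu vebuw ygbn ifexr mjiy lbc hkmp jzgqg qur gav
Hunk 2: at line 1 remove [tjs] add [xzq] -> 15 lines: kjql lxxkp xzq csmn mtghb tclxu vebuw ygbn ifexr mjiy lbc hkmp jzgqg qur gav
Hunk 3: at line 2 remove [xzq,csmn] add [neam,nsrv] -> 15 lines: kjql lxxkp neam nsrv mtghb tclxu vebuw ygbn ifexr mjiy lbc hkmp jzgqg qur gav
Final line count: 15

Answer: 15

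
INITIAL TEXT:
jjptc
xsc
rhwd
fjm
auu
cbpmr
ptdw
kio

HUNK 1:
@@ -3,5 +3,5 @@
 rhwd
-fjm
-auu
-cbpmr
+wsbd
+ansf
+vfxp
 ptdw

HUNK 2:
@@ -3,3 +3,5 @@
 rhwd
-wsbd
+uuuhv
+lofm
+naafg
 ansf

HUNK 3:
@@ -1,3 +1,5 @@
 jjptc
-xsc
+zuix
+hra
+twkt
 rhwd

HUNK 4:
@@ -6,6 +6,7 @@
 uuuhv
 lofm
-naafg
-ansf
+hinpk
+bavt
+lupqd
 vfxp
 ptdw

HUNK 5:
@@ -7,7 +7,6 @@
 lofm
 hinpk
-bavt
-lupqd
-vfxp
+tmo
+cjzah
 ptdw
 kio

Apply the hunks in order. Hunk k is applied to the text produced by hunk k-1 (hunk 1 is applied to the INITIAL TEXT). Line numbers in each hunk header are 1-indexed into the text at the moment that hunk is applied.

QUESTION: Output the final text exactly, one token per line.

Answer: jjptc
zuix
hra
twkt
rhwd
uuuhv
lofm
hinpk
tmo
cjzah
ptdw
kio

Derivation:
Hunk 1: at line 3 remove [fjm,auu,cbpmr] add [wsbd,ansf,vfxp] -> 8 lines: jjptc xsc rhwd wsbd ansf vfxp ptdw kio
Hunk 2: at line 3 remove [wsbd] add [uuuhv,lofm,naafg] -> 10 lines: jjptc xsc rhwd uuuhv lofm naafg ansf vfxp ptdw kio
Hunk 3: at line 1 remove [xsc] add [zuix,hra,twkt] -> 12 lines: jjptc zuix hra twkt rhwd uuuhv lofm naafg ansf vfxp ptdw kio
Hunk 4: at line 6 remove [naafg,ansf] add [hinpk,bavt,lupqd] -> 13 lines: jjptc zuix hra twkt rhwd uuuhv lofm hinpk bavt lupqd vfxp ptdw kio
Hunk 5: at line 7 remove [bavt,lupqd,vfxp] add [tmo,cjzah] -> 12 lines: jjptc zuix hra twkt rhwd uuuhv lofm hinpk tmo cjzah ptdw kio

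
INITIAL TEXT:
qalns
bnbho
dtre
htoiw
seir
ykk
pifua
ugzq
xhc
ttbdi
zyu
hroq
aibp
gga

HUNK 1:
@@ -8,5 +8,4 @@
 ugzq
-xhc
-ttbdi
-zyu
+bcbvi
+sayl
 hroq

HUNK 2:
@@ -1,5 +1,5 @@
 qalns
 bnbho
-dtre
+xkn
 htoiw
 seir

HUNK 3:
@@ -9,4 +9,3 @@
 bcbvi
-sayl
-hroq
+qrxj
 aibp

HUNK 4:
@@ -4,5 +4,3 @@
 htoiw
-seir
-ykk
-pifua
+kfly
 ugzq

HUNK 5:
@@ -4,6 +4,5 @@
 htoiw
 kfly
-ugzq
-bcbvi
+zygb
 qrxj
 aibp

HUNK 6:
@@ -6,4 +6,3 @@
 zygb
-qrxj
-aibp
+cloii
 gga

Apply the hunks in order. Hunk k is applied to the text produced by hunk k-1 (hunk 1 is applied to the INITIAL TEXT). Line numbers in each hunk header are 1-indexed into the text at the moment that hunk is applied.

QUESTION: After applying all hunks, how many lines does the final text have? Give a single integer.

Hunk 1: at line 8 remove [xhc,ttbdi,zyu] add [bcbvi,sayl] -> 13 lines: qalns bnbho dtre htoiw seir ykk pifua ugzq bcbvi sayl hroq aibp gga
Hunk 2: at line 1 remove [dtre] add [xkn] -> 13 lines: qalns bnbho xkn htoiw seir ykk pifua ugzq bcbvi sayl hroq aibp gga
Hunk 3: at line 9 remove [sayl,hroq] add [qrxj] -> 12 lines: qalns bnbho xkn htoiw seir ykk pifua ugzq bcbvi qrxj aibp gga
Hunk 4: at line 4 remove [seir,ykk,pifua] add [kfly] -> 10 lines: qalns bnbho xkn htoiw kfly ugzq bcbvi qrxj aibp gga
Hunk 5: at line 4 remove [ugzq,bcbvi] add [zygb] -> 9 lines: qalns bnbho xkn htoiw kfly zygb qrxj aibp gga
Hunk 6: at line 6 remove [qrxj,aibp] add [cloii] -> 8 lines: qalns bnbho xkn htoiw kfly zygb cloii gga
Final line count: 8

Answer: 8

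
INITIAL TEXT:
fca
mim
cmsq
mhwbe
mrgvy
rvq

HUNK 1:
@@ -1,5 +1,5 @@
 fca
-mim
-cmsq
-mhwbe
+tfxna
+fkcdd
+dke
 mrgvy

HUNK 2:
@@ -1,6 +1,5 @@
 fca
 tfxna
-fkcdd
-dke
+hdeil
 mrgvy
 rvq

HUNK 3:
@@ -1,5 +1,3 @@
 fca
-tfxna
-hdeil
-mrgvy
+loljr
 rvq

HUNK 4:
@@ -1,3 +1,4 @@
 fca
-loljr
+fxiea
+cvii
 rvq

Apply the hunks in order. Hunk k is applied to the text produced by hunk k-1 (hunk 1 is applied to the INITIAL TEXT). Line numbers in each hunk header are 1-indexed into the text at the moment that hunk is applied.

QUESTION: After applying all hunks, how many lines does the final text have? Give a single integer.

Hunk 1: at line 1 remove [mim,cmsq,mhwbe] add [tfxna,fkcdd,dke] -> 6 lines: fca tfxna fkcdd dke mrgvy rvq
Hunk 2: at line 1 remove [fkcdd,dke] add [hdeil] -> 5 lines: fca tfxna hdeil mrgvy rvq
Hunk 3: at line 1 remove [tfxna,hdeil,mrgvy] add [loljr] -> 3 lines: fca loljr rvq
Hunk 4: at line 1 remove [loljr] add [fxiea,cvii] -> 4 lines: fca fxiea cvii rvq
Final line count: 4

Answer: 4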